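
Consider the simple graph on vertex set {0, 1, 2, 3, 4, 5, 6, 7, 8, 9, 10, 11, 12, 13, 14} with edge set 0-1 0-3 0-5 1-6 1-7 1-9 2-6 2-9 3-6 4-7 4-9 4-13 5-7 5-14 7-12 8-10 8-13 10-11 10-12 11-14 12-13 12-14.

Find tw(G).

A width-3 tree decomposition is:
Bags: B1 = {2, 3, 6, 9}  B2 = {1, 3, 6, 9}  B3 = {0, 1, 3, 9}  B4 = {0, 1, 4, 9}  B5 = {0, 1, 4, 7}  B6 = {0, 4, 5, 7}  B7 = {4, 5, 7, 13}  B8 = {5, 7, 12, 13}  B9 = {5, 12, 13, 14}  B10 = {8, 12, 13, 14}  B11 = {8, 10, 12, 14}  B12 = {8, 10, 11, 14}
Tree: B1–B2, B2–B3, B3–B4, B4–B5, B5–B6, B6–B7, B7–B8, B8–B9, B9–B10, B10–B11, B11–B12
Each bag holds 4 vertices, so the decomposition has width 3, which upper-bounds the treewidth. For the lower bound: the 4 vertex sets {2,3,6}, {9}, {1}, {0,4,5,7} are disjoint, each induces a connected subgraph, and every pair is joined by at least one edge of G. Contracting each set to a single vertex therefore yields K_{4} as a minor, and since treewidth is minor-monotone, tw(G) ≥ tw(K_{4}) = 3. Therefore the treewidth is 3.

3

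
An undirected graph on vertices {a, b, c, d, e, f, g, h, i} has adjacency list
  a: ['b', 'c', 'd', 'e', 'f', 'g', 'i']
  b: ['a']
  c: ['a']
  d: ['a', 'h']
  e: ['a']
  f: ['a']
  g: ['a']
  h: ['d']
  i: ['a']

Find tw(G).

A width-1 tree decomposition is:
Bags: B1 = {a, d}  B2 = {a, i}  B3 = {d, h}  B4 = {a, e}  B5 = {a, b}  B6 = {a, f}  B7 = {a, g}  B8 = {a, c}
Tree: B1–B2, B1–B3, B2–B4, B1–B5, B5–B6, B6–B7, B4–B8
Each bag holds 2 vertices, so the decomposition has width 1, which upper-bounds the treewidth. G has an edge, so its treewidth is at least 1. The upper and lower bounds meet at 1, so that is the treewidth.

1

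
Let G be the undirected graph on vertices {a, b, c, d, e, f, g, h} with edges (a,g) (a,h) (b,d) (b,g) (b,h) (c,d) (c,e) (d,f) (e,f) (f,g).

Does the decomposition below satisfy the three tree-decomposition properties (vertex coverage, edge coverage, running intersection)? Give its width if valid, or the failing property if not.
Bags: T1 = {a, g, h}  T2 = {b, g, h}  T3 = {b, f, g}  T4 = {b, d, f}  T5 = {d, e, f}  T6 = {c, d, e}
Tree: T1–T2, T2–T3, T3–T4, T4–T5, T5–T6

Every vertex of G appears in some bag (union = {a, b, c, d, e, f, g, h}); every edge is covered by a bag; and for each vertex v the set of bags containing v is connected in the bag tree. The decomposition is therefore valid. The largest bag has 3 vertices, so the width is 2.

Yes; width 2.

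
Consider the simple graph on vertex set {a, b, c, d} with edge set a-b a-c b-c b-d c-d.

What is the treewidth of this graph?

A width-2 tree decomposition is:
Bags: B1 = {a, b, c}  B2 = {b, c, d}
Tree: B1–B2
Each bag holds 3 vertices, so the decomposition has width 2, which upper-bounds the treewidth. For the lower bound, the 3 vertices {b, c, d} are pairwise adjacent, and any tree decomposition puts a clique entirely inside one bag — forcing width ≥ 2. Hence tw(G) = 2 exactly.

2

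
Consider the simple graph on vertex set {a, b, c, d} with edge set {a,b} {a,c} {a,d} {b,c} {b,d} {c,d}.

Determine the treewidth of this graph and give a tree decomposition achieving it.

A single bag containing all 4 vertices is trivially a valid decomposition of width 3. Conversely, {a, b, c, d} is a clique of size 4, and the vertices of any clique must share a bag in every tree decomposition; so some bag has ≥ 4 vertices and tw(G) ≥ 3. The upper and lower bounds meet at 3, so that is the treewidth.

Treewidth 3.
One such decomposition:
Bags: B1 = {a, b, c, d}
Tree: (single bag)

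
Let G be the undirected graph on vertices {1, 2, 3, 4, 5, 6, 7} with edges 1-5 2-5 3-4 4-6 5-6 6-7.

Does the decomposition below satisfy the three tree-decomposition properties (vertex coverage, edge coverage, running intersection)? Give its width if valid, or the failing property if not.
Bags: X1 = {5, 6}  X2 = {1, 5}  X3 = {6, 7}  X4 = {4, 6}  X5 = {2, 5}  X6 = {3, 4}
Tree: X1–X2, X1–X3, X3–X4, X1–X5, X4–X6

Checking the three conditions: (i) the bags cover all of {1, 2, 3, 4, 5, 6, 7}; (ii) for each edge, some bag contains both endpoints; (iii) the bags containing any fixed vertex form a subtree. All hold, so the decomposition is valid with width 2 − 1 = 1.

Yes; width 1.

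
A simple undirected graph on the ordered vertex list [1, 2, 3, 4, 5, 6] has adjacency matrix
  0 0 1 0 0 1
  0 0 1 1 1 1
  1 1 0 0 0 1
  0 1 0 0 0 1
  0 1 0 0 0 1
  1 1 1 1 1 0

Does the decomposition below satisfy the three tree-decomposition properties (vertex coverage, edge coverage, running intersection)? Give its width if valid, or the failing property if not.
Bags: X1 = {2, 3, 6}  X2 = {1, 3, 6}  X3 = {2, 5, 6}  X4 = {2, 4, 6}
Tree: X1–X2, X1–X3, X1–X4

Vertex coverage: the bags together contain {1, 2, 3, 4, 5, 6}, the full vertex set. Edge coverage: each edge of G has both endpoints in at least one bag. Running intersection: for every vertex, the bags containing it form a connected subtree. All three properties hold, so this is a valid tree decomposition of width max|bag| − 1 = 2, and hence tw(G) ≤ 2.

Yes; width 2.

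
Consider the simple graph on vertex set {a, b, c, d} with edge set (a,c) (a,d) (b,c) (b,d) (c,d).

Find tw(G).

A width-2 tree decomposition is:
Bags: B1 = {b, c, d}  B2 = {a, c, d}
Tree: B1–B2
Every bag has size at most 3, so the width is 3 − 1 = 2 and tw(G) ≤ 2. For the lower bound, the 3 vertices {a, c, d} are pairwise adjacent, and any tree decomposition puts a clique entirely inside one bag — forcing width ≥ 2. Therefore the treewidth is 2.

2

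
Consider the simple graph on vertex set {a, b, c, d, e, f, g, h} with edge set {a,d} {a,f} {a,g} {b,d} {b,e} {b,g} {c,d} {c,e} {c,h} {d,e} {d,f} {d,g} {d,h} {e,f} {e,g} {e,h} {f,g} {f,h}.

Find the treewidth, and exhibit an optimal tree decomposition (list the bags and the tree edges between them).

Treewidth 3.
Bags: B1 = {c, d, e, h}  B2 = {d, e, f, h}  B3 = {d, e, f, g}  B4 = {b, d, e, g}  B5 = {a, d, f, g}
Tree: B1–B2, B2–B3, B3–B4, B3–B5

Every bag has size at most 4, so the width is 4 − 1 = 3 and tw(G) ≤ 3. Conversely, {c, d, e, h} is a clique of size 4, and the vertices of any clique must share a bag in every tree decomposition; so some bag has ≥ 4 vertices and tw(G) ≥ 3. Combining the bounds, tw(G) = 3.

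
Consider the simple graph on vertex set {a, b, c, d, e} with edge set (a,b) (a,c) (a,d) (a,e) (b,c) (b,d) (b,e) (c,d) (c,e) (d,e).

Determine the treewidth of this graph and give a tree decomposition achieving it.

Treewidth 4.
One such decomposition:
Bags: B1 = {a, b, c, d, e}
Tree: (single bag)

A single bag containing all 5 vertices is trivially a valid decomposition of width 4. On the other hand G contains the 5-clique {a, b, c, d, e}. A clique must lie in a single bag of any decomposition, so no decomposition can have width below 4. Combining the bounds, tw(G) = 4.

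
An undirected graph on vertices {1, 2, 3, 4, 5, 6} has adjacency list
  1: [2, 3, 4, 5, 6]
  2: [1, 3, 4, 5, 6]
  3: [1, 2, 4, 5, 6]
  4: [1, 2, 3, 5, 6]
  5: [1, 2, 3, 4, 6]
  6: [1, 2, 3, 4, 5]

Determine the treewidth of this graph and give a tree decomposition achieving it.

A single bag containing all 6 vertices is trivially a valid decomposition of width 5. On the other hand G contains the 6-clique {1, 2, 3, 4, 5, 6}. A clique must lie in a single bag of any decomposition, so no decomposition can have width below 5. Combining the bounds, tw(G) = 5.

Treewidth 5.
Bags: B1 = {1, 2, 3, 4, 5, 6}
Tree: (single bag)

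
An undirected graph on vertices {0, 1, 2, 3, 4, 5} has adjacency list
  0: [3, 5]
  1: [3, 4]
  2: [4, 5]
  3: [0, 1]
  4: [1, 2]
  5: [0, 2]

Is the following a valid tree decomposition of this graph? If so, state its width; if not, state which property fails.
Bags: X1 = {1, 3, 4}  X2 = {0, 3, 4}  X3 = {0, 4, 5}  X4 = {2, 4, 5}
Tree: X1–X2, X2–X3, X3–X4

Checking the three conditions: (i) the bags cover all of {0, 1, 2, 3, 4, 5}; (ii) for each edge, some bag contains both endpoints; (iii) the bags containing any fixed vertex form a subtree. All hold, so the decomposition is valid with width 3 − 1 = 2.

Yes; width 2.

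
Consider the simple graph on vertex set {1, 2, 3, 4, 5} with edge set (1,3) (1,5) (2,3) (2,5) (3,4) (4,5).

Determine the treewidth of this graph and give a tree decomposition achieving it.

Treewidth 2.
Bags: B1 = {2, 3, 5}  B2 = {3, 4, 5}  B3 = {1, 3, 5}
Tree: B1–B2, B2–B3

Each bag holds 3 vertices, so the decomposition has width 2, which upper-bounds the treewidth. Since 3–2–5–4–3 is a cycle in G, G is not acyclic. Forests are exactly the graphs of treewidth ≤ 1, so tw(G) ≥ 2. Hence tw(G) = 2 exactly.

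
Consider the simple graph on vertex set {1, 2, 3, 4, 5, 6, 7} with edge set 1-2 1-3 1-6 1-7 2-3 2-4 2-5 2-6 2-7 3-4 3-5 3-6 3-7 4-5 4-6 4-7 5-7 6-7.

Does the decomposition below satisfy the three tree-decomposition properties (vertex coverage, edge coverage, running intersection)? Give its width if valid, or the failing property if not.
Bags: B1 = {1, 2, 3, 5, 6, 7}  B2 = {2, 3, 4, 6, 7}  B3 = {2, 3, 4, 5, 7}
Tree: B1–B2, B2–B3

No — bags containing vertex 5 are not connected in the tree.

A tree decomposition must satisfy three properties: every vertex lies in some bag; for every edge, both endpoints lie together in some bag; and for every vertex, the bags containing it form a connected subtree. Here bags containing vertex 5 are not connected in the tree, so the decomposition is invalid.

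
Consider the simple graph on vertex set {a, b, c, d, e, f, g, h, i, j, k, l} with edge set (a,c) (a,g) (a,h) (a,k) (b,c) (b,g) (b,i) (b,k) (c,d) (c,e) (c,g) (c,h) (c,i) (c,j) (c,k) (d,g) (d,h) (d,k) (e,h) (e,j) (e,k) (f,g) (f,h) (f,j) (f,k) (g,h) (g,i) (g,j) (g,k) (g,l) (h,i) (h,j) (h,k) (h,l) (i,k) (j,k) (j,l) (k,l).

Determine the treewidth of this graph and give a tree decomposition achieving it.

Each bag holds 5 vertices, so the decomposition has width 4, which upper-bounds the treewidth. Conversely, {c, d, g, h, k} is a clique of size 5, and the vertices of any clique must share a bag in every tree decomposition; so some bag has ≥ 5 vertices and tw(G) ≥ 4. The upper and lower bounds meet at 4, so that is the treewidth.

Treewidth 4.
Bags: B1 = {c, g, h, j, k}  B2 = {g, h, j, k, l}  B3 = {c, g, h, i, k}  B4 = {f, g, h, j, k}  B5 = {b, c, g, i, k}  B6 = {a, c, g, h, k}  B7 = {c, e, h, j, k}  B8 = {c, d, g, h, k}
Tree: B1–B2, B1–B3, B1–B4, B3–B5, B1–B6, B1–B7, B3–B8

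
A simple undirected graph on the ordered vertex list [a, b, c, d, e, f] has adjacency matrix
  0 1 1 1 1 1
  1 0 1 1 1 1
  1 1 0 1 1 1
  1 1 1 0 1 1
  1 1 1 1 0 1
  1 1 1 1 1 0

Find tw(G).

A width-5 tree decomposition is:
Bags: B1 = {a, b, c, d, e, f}
Tree: (single bag)
With just one bag of size 6, the width is 6 − 1 = 5, so tw(G) ≤ 5. Conversely, {a, b, c, d, e, f} is a clique of size 6, and the vertices of any clique must share a bag in every tree decomposition; so some bag has ≥ 6 vertices and tw(G) ≥ 5. Therefore the treewidth is 5.

5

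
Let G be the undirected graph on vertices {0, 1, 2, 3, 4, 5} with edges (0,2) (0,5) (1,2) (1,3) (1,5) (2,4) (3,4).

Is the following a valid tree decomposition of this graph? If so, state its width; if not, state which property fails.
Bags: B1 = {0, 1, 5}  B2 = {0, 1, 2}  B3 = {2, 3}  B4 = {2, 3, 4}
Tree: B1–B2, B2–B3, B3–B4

No — edge (1,3) lies in no bag.

A tree decomposition must satisfy three properties: every vertex lies in some bag; for every edge, both endpoints lie together in some bag; and for every vertex, the bags containing it form a connected subtree. Here edge (1,3) lies in no bag, so the decomposition is invalid.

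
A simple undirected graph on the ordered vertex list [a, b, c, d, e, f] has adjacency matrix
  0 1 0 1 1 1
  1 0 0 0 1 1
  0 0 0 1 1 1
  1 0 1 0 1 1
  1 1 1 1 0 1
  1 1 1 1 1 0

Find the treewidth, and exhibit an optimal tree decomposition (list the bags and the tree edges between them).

Every bag has size at most 4, so the width is 4 − 1 = 3 and tw(G) ≤ 3. Conversely, {c, d, e, f} is a clique of size 4, and the vertices of any clique must share a bag in every tree decomposition; so some bag has ≥ 4 vertices and tw(G) ≥ 3. Combining the bounds, tw(G) = 3.

Treewidth 3.
One such decomposition:
Bags: B1 = {a, b, e, f}  B2 = {a, d, e, f}  B3 = {c, d, e, f}
Tree: B1–B2, B2–B3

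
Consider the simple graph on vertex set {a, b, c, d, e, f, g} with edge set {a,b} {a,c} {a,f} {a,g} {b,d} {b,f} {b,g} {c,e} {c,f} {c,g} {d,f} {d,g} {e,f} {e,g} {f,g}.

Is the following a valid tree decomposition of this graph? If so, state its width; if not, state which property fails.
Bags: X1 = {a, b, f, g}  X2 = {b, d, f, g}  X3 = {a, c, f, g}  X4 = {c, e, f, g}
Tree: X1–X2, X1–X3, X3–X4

Yes; width 3.

Checking the three conditions: (i) the bags cover all of {a, b, c, d, e, f, g}; (ii) for each edge, some bag contains both endpoints; (iii) the bags containing any fixed vertex form a subtree. All hold, so the decomposition is valid with width 4 − 1 = 3.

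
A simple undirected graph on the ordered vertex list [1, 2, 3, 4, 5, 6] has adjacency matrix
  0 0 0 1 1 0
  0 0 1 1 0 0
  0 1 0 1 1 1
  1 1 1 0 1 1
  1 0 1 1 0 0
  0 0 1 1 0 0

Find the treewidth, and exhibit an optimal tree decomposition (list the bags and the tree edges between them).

Every bag has size at most 3, so the width is 3 − 1 = 2 and tw(G) ≤ 2. On the other hand G contains the 3-clique {1, 4, 5}. A clique must lie in a single bag of any decomposition, so no decomposition can have width below 2. The upper and lower bounds meet at 2, so that is the treewidth.

Treewidth 2.
Bags: B1 = {3, 4, 5}  B2 = {1, 4, 5}  B3 = {3, 4, 6}  B4 = {2, 3, 4}
Tree: B1–B2, B1–B3, B3–B4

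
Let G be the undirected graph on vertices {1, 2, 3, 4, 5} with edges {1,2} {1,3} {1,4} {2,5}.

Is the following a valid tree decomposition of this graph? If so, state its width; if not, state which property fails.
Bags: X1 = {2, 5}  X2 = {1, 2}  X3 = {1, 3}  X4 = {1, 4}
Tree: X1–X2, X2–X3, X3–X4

Yes; width 1.

Vertex coverage: the bags together contain {1, 2, 3, 4, 5}, the full vertex set. Edge coverage: each edge of G has both endpoints in at least one bag. Running intersection: for every vertex, the bags containing it form a connected subtree. All three properties hold, so this is a valid tree decomposition of width max|bag| − 1 = 1, and hence tw(G) ≤ 1.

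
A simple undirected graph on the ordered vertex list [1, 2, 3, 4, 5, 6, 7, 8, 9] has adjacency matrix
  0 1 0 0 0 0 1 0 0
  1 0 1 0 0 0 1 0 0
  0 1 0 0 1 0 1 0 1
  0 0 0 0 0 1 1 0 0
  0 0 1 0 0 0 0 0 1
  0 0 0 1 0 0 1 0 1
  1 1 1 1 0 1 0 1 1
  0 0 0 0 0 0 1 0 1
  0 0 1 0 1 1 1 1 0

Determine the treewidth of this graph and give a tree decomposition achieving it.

Each bag holds 3 vertices, so the decomposition has width 2, which upper-bounds the treewidth. For the lower bound, the 3 vertices {3, 5, 9} are pairwise adjacent, and any tree decomposition puts a clique entirely inside one bag — forcing width ≥ 2. Therefore the treewidth is 2.

Treewidth 2.
One such decomposition:
Bags: B1 = {4, 6, 7}  B2 = {6, 7, 9}  B3 = {3, 7, 9}  B4 = {2, 3, 7}  B5 = {1, 2, 7}  B6 = {3, 5, 9}  B7 = {7, 8, 9}
Tree: B1–B2, B2–B3, B3–B4, B4–B5, B3–B6, B2–B7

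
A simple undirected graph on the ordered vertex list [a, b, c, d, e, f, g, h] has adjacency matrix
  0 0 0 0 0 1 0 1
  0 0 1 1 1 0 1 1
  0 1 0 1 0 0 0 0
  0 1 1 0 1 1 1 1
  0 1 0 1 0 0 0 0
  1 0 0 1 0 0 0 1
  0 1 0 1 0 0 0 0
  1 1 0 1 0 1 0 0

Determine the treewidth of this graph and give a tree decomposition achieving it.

The largest bag has 3 vertices, giving width 2; this decomposition certifies tw(G) ≤ 2. For the lower bound, the 3 vertices {d, f, h} are pairwise adjacent, and any tree decomposition puts a clique entirely inside one bag — forcing width ≥ 2. The upper and lower bounds meet at 2, so that is the treewidth.

Treewidth 2.
One optimal decomposition is:
Bags: B1 = {b, d, e}  B2 = {b, d, h}  B3 = {d, f, h}  B4 = {b, d, g}  B5 = {a, f, h}  B6 = {b, c, d}
Tree: B1–B2, B2–B3, B1–B4, B3–B5, B4–B6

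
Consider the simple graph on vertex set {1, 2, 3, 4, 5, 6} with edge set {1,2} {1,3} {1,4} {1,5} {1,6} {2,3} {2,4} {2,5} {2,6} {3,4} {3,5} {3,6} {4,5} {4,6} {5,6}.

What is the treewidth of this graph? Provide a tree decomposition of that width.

Treewidth 5.
One such decomposition:
Bags: B1 = {1, 2, 3, 4, 5, 6}
Tree: (single bag)

A single bag containing all 6 vertices is trivially a valid decomposition of width 5. On the other hand G contains the 6-clique {1, 2, 3, 4, 5, 6}. A clique must lie in a single bag of any decomposition, so no decomposition can have width below 5. Therefore the treewidth is 5.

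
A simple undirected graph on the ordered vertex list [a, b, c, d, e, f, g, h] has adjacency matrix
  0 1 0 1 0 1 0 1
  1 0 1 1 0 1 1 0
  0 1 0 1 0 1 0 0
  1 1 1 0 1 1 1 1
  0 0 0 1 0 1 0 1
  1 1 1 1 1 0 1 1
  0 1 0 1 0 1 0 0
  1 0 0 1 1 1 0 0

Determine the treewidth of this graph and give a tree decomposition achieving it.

Every bag has size at most 4, so the width is 4 − 1 = 3 and tw(G) ≤ 3. On the other hand G contains the 4-clique {d, e, f, h}. A clique must lie in a single bag of any decomposition, so no decomposition can have width below 3. Combining the bounds, tw(G) = 3.

Treewidth 3.
One optimal decomposition is:
Bags: B1 = {a, b, d, f}  B2 = {a, d, f, h}  B3 = {d, e, f, h}  B4 = {b, d, f, g}  B5 = {b, c, d, f}
Tree: B1–B2, B2–B3, B1–B4, B4–B5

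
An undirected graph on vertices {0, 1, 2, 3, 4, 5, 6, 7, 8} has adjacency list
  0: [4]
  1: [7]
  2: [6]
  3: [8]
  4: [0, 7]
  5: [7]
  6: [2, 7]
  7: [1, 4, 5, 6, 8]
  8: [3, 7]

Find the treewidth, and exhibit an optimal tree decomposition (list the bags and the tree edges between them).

Each bag holds 2 vertices, so the decomposition has width 1, which upper-bounds the treewidth. G has an edge, so its treewidth is at least 1. Combining the bounds, tw(G) = 1.

Treewidth 1.
Bags: B1 = {6, 7}  B2 = {4, 7}  B3 = {7, 8}  B4 = {1, 7}  B5 = {0, 4}  B6 = {2, 6}  B7 = {3, 8}  B8 = {5, 7}
Tree: B1–B2, B1–B3, B2–B4, B2–B5, B1–B6, B3–B7, B3–B8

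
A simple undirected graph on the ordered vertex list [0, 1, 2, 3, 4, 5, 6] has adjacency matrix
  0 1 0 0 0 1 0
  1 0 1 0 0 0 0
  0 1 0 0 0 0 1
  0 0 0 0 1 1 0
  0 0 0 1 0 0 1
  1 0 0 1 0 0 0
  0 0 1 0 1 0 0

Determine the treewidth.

A width-2 tree decomposition is:
Bags: B1 = {0, 1, 5}  B2 = {1, 3, 5}  B3 = {1, 3, 4}  B4 = {1, 4, 6}  B5 = {1, 2, 6}
Tree: B1–B2, B2–B3, B3–B4, B4–B5
Each bag holds 3 vertices, so the decomposition has width 2, which upper-bounds the treewidth. Since 1–0–5–3–4–6–2–1 is a cycle in G, G is not acyclic. Forests are exactly the graphs of treewidth ≤ 1, so tw(G) ≥ 2. Hence tw(G) = 2 exactly.

2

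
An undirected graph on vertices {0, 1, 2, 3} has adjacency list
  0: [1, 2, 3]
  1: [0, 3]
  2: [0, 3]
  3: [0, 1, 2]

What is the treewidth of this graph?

A width-2 tree decomposition is:
Bags: B1 = {0, 1, 3}  B2 = {0, 2, 3}
Tree: B1–B2
Each bag holds 3 vertices, so the decomposition has width 2, which upper-bounds the treewidth. For the lower bound, the 3 vertices {0, 1, 3} are pairwise adjacent, and any tree decomposition puts a clique entirely inside one bag — forcing width ≥ 2. The upper and lower bounds meet at 2, so that is the treewidth.

2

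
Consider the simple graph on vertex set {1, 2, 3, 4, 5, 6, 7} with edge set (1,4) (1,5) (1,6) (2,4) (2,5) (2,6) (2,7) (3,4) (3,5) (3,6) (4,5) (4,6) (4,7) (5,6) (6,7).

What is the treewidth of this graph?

A width-3 tree decomposition is:
Bags: B1 = {2, 4, 6, 7}  B2 = {2, 4, 5, 6}  B3 = {1, 4, 5, 6}  B4 = {3, 4, 5, 6}
Tree: B1–B2, B2–B3, B2–B4
Every bag has size at most 4, so the width is 4 − 1 = 3 and tw(G) ≤ 3. Conversely, {1, 4, 5, 6} is a clique of size 4, and the vertices of any clique must share a bag in every tree decomposition; so some bag has ≥ 4 vertices and tw(G) ≥ 3. Therefore the treewidth is 3.

3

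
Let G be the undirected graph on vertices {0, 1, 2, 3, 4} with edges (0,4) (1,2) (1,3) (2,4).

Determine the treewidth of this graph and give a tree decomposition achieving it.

Each bag holds 2 vertices, so the decomposition has width 1, which upper-bounds the treewidth. Since G has at least one edge (e.g. 3–1), it is not an edgeless graph, so tw(G) ≥ 1. Therefore the treewidth is 1.

Treewidth 1.
Bags: B1 = {1, 3}  B2 = {1, 2}  B3 = {2, 4}  B4 = {0, 4}
Tree: B1–B2, B2–B3, B3–B4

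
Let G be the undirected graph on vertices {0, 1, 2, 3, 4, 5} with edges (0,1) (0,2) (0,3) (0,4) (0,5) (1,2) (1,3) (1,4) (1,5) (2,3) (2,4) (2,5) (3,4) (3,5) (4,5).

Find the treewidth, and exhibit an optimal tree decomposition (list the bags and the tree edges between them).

Treewidth 5.
One such decomposition:
Bags: B1 = {0, 1, 2, 3, 4, 5}
Tree: (single bag)

With just one bag of size 6, the width is 6 − 1 = 5, so tw(G) ≤ 5. Conversely, {0, 1, 2, 3, 4, 5} is a clique of size 6, and the vertices of any clique must share a bag in every tree decomposition; so some bag has ≥ 6 vertices and tw(G) ≥ 5. Hence tw(G) = 5 exactly.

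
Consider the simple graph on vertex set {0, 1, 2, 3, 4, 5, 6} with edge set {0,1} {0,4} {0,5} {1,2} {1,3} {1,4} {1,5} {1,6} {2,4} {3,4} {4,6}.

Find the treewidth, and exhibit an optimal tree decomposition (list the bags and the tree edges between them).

Each bag holds 3 vertices, so the decomposition has width 2, which upper-bounds the treewidth. On the other hand G contains the 3-clique {0, 1, 4}. A clique must lie in a single bag of any decomposition, so no decomposition can have width below 2. The upper and lower bounds meet at 2, so that is the treewidth.

Treewidth 2.
One optimal decomposition is:
Bags: B1 = {1, 4, 6}  B2 = {0, 1, 4}  B3 = {1, 3, 4}  B4 = {1, 2, 4}  B5 = {0, 1, 5}
Tree: B1–B2, B2–B3, B1–B4, B2–B5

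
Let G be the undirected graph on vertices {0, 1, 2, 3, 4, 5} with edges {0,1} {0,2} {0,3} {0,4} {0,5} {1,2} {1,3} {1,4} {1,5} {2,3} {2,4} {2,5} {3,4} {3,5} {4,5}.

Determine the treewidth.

5

A width-5 tree decomposition is:
Bags: B1 = {0, 1, 2, 3, 4, 5}
Tree: (single bag)
A single bag containing all 6 vertices is trivially a valid decomposition of width 5. On the other hand G contains the 6-clique {0, 1, 2, 3, 4, 5}. A clique must lie in a single bag of any decomposition, so no decomposition can have width below 5. Combining the bounds, tw(G) = 5.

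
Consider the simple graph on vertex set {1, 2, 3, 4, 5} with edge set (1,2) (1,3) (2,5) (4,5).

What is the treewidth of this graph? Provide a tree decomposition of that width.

Treewidth 1.
Bags: B1 = {1, 3}  B2 = {1, 2}  B3 = {2, 5}  B4 = {4, 5}
Tree: B1–B2, B2–B3, B3–B4

Each bag holds 2 vertices, so the decomposition has width 1, which upper-bounds the treewidth. Since G has at least one edge (e.g. 1–3), it is not an edgeless graph, so tw(G) ≥ 1. The upper and lower bounds meet at 1, so that is the treewidth.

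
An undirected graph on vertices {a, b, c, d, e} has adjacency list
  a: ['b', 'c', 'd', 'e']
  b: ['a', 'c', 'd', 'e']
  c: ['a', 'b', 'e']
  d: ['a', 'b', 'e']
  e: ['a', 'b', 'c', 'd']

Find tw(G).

3

A width-3 tree decomposition is:
Bags: B1 = {a, b, d, e}  B2 = {a, b, c, e}
Tree: B1–B2
Each bag holds 4 vertices, so the decomposition has width 3, which upper-bounds the treewidth. On the other hand G contains the 4-clique {a, b, d, e}. A clique must lie in a single bag of any decomposition, so no decomposition can have width below 3. Therefore the treewidth is 3.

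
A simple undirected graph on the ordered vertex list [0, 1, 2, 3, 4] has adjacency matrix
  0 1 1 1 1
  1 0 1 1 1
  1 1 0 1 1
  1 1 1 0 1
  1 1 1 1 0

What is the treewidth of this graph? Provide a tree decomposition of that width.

With just one bag of size 5, the width is 5 − 1 = 4, so tw(G) ≤ 4. For the lower bound, the 5 vertices {0, 1, 2, 3, 4} are pairwise adjacent, and any tree decomposition puts a clique entirely inside one bag — forcing width ≥ 4. The upper and lower bounds meet at 4, so that is the treewidth.

Treewidth 4.
One such decomposition:
Bags: B1 = {0, 1, 2, 3, 4}
Tree: (single bag)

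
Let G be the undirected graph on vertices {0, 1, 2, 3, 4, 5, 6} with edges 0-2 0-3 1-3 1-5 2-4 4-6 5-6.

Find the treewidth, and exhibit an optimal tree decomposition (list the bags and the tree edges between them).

Treewidth 2.
One such decomposition:
Bags: B1 = {0, 1, 3}  B2 = {0, 1, 5}  B3 = {0, 5, 6}  B4 = {0, 4, 6}  B5 = {0, 2, 4}
Tree: B1–B2, B2–B3, B3–B4, B4–B5

Each bag holds 3 vertices, so the decomposition has width 2, which upper-bounds the treewidth. For the lower bound, G contains the cycle 0–3–1–5–6–4–2–0, so G is not a forest; only forests have treewidth ≤ 1, hence tw(G) ≥ 2. Hence tw(G) = 2 exactly.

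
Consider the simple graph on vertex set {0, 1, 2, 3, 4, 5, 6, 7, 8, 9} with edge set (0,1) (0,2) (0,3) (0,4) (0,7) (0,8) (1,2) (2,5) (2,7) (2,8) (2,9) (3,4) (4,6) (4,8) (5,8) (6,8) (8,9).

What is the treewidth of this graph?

A width-2 tree decomposition is:
Bags: B1 = {0, 1, 2}  B2 = {0, 2, 7}  B3 = {0, 2, 8}  B4 = {2, 5, 8}  B5 = {0, 4, 8}  B6 = {2, 8, 9}  B7 = {0, 3, 4}  B8 = {4, 6, 8}
Tree: B1–B2, B1–B3, B3–B4, B3–B5, B4–B6, B5–B7, B5–B8
Each bag holds 3 vertices, so the decomposition has width 2, which upper-bounds the treewidth. Conversely, {0, 2, 8} is a clique of size 3, and the vertices of any clique must share a bag in every tree decomposition; so some bag has ≥ 3 vertices and tw(G) ≥ 2. Therefore the treewidth is 2.

2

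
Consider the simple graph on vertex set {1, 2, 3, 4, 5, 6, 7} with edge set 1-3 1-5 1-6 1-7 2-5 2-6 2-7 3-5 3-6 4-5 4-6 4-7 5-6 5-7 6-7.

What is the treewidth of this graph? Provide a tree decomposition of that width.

Treewidth 3.
One such decomposition:
Bags: B1 = {2, 5, 6, 7}  B2 = {4, 5, 6, 7}  B3 = {1, 5, 6, 7}  B4 = {1, 3, 5, 6}
Tree: B1–B2, B2–B3, B3–B4

Each bag holds 4 vertices, so the decomposition has width 3, which upper-bounds the treewidth. For the lower bound, the 4 vertices {1, 3, 5, 6} are pairwise adjacent, and any tree decomposition puts a clique entirely inside one bag — forcing width ≥ 3. The upper and lower bounds meet at 3, so that is the treewidth.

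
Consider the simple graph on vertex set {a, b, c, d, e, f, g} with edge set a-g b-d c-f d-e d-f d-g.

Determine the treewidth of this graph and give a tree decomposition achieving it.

Each bag holds 2 vertices, so the decomposition has width 1, which upper-bounds the treewidth. Since G has at least one edge (e.g. g–d), it is not an edgeless graph, so tw(G) ≥ 1. Hence tw(G) = 1 exactly.

Treewidth 1.
One optimal decomposition is:
Bags: B1 = {d, g}  B2 = {a, g}  B3 = {d, e}  B4 = {d, f}  B5 = {c, f}  B6 = {b, d}
Tree: B1–B2, B1–B3, B3–B4, B4–B5, B4–B6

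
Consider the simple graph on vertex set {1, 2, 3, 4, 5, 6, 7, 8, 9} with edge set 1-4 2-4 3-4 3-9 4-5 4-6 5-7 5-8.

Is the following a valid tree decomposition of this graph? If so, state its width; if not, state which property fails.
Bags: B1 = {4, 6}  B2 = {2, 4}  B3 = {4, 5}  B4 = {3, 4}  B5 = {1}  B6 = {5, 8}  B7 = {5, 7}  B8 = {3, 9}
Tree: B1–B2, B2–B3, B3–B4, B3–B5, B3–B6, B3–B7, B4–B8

No — edge (4,1) lies in no bag.

A tree decomposition must satisfy three properties: every vertex lies in some bag; for every edge, both endpoints lie together in some bag; and for every vertex, the bags containing it form a connected subtree. Here edge (4,1) lies in no bag, so the decomposition is invalid.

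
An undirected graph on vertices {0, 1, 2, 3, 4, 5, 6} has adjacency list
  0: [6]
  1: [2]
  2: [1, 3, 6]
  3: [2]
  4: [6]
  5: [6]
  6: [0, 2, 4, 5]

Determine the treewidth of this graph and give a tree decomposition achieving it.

Treewidth 1.
One such decomposition:
Bags: B1 = {2, 6}  B2 = {2, 3}  B3 = {0, 6}  B4 = {4, 6}  B5 = {1, 2}  B6 = {5, 6}
Tree: B1–B2, B1–B3, B1–B4, B1–B5, B3–B6

Each bag holds 2 vertices, so the decomposition has width 1, which upper-bounds the treewidth. Since G has at least one edge (e.g. 6–2), it is not an edgeless graph, so tw(G) ≥ 1. The upper and lower bounds meet at 1, so that is the treewidth.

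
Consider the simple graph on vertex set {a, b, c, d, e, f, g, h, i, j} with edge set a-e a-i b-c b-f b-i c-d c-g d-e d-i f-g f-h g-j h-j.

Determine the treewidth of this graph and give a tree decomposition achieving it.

Treewidth 2.
Bags: B1 = {g, h, j}  B2 = {f, g, h}  B3 = {c, f, g}  B4 = {b, c, f}  B5 = {b, c, d}  B6 = {b, d, i}  B7 = {d, e, i}  B8 = {a, e, i}
Tree: B1–B2, B2–B3, B3–B4, B4–B5, B5–B6, B6–B7, B7–B8

Every bag has size at most 3, so the width is 3 − 1 = 2 and tw(G) ≤ 2. For the lower bound, G contains the cycle j–h–f–g–j, so G is not a forest; only forests have treewidth ≤ 1, hence tw(G) ≥ 2. Combining the bounds, tw(G) = 2.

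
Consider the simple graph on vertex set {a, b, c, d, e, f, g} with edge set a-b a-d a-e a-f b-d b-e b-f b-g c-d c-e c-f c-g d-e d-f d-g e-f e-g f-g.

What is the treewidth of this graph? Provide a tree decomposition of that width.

Treewidth 4.
One such decomposition:
Bags: B1 = {a, b, d, e, f}  B2 = {b, d, e, f, g}  B3 = {c, d, e, f, g}
Tree: B1–B2, B2–B3

The largest bag has 5 vertices, giving width 4; this decomposition certifies tw(G) ≤ 4. On the other hand G contains the 5-clique {c, d, e, f, g}. A clique must lie in a single bag of any decomposition, so no decomposition can have width below 4. Therefore the treewidth is 4.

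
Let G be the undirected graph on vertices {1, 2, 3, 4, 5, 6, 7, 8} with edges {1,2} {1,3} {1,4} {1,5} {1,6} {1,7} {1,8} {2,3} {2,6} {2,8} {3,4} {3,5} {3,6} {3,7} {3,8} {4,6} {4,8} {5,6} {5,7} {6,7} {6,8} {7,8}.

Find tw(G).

4

A width-4 tree decomposition is:
Bags: B1 = {1, 3, 4, 6, 8}  B2 = {1, 3, 6, 7, 8}  B3 = {1, 2, 3, 6, 8}  B4 = {1, 3, 5, 6, 7}
Tree: B1–B2, B2–B3, B2–B4
Each bag holds 5 vertices, so the decomposition has width 4, which upper-bounds the treewidth. Conversely, {1, 2, 3, 6, 8} is a clique of size 5, and the vertices of any clique must share a bag in every tree decomposition; so some bag has ≥ 5 vertices and tw(G) ≥ 4. Therefore the treewidth is 4.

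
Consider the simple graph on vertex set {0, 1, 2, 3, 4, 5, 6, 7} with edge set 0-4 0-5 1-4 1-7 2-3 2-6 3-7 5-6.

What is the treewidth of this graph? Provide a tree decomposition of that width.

Each bag holds 3 vertices, so the decomposition has width 2, which upper-bounds the treewidth. The edges 0–4–1–7–3–2–6–5–0 form a cycle, so G is not a tree and its treewidth is at least 2. The upper and lower bounds meet at 2, so that is the treewidth.

Treewidth 2.
Bags: B1 = {0, 1, 4}  B2 = {0, 1, 7}  B3 = {0, 3, 7}  B4 = {0, 2, 3}  B5 = {0, 2, 6}  B6 = {0, 5, 6}
Tree: B1–B2, B2–B3, B3–B4, B4–B5, B5–B6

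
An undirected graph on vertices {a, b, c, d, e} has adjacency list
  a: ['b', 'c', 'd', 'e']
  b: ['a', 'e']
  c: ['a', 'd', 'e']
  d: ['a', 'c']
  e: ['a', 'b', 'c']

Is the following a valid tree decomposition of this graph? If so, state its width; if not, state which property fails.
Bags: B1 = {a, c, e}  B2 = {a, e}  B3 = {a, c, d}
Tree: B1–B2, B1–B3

A tree decomposition must satisfy three properties: every vertex lies in some bag; for every edge, both endpoints lie together in some bag; and for every vertex, the bags containing it form a connected subtree. Here vertex b appears in no bag, so the decomposition is invalid.

No — vertex b appears in no bag.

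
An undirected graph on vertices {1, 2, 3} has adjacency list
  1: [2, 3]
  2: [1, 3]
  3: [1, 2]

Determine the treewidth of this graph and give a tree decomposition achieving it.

Treewidth 2.
One such decomposition:
Bags: B1 = {1, 2, 3}
Tree: (single bag)

With just one bag of size 3, the width is 3 − 1 = 2, so tw(G) ≤ 2. On the other hand G contains the 3-clique {1, 2, 3}. A clique must lie in a single bag of any decomposition, so no decomposition can have width below 2. The upper and lower bounds meet at 2, so that is the treewidth.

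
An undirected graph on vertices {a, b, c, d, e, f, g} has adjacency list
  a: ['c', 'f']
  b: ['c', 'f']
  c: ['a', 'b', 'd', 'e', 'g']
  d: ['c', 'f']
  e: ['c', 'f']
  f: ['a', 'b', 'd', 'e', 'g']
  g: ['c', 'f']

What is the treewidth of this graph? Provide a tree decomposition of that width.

Each bag holds 3 vertices, so the decomposition has width 2, which upper-bounds the treewidth. The edges c–g–f–e–c form a cycle, so G is not a tree and its treewidth is at least 2. Hence tw(G) = 2 exactly.

Treewidth 2.
One optimal decomposition is:
Bags: B1 = {c, f, g}  B2 = {c, e, f}  B3 = {c, d, f}  B4 = {a, c, f}  B5 = {b, c, f}
Tree: B1–B2, B2–B3, B3–B4, B4–B5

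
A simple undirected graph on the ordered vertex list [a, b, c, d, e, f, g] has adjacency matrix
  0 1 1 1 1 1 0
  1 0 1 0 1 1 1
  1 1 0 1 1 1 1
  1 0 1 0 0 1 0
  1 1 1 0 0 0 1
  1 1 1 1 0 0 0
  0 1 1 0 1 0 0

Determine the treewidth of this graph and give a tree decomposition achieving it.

Treewidth 3.
One such decomposition:
Bags: B1 = {a, c, d, f}  B2 = {a, b, c, f}  B3 = {a, b, c, e}  B4 = {b, c, e, g}
Tree: B1–B2, B2–B3, B3–B4

The largest bag has 4 vertices, giving width 3; this decomposition certifies tw(G) ≤ 3. Conversely, {a, c, d, f} is a clique of size 4, and the vertices of any clique must share a bag in every tree decomposition; so some bag has ≥ 4 vertices and tw(G) ≥ 3. Combining the bounds, tw(G) = 3.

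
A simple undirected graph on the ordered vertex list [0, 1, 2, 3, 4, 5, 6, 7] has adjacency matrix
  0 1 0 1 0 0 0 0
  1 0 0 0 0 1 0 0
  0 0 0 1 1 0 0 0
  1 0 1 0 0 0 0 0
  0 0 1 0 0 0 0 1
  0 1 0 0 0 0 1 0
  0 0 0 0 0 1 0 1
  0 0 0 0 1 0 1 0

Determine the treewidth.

2

A width-2 tree decomposition is:
Bags: B1 = {0, 2, 3}  B2 = {0, 1, 2}  B3 = {1, 2, 5}  B4 = {2, 5, 6}  B5 = {2, 6, 7}  B6 = {2, 4, 7}
Tree: B1–B2, B2–B3, B3–B4, B4–B5, B5–B6
Each bag holds 3 vertices, so the decomposition has width 2, which upper-bounds the treewidth. For the lower bound, G contains the cycle 2–3–0–1–5–6–7–4–2, so G is not a forest; only forests have treewidth ≤ 1, hence tw(G) ≥ 2. Combining the bounds, tw(G) = 2.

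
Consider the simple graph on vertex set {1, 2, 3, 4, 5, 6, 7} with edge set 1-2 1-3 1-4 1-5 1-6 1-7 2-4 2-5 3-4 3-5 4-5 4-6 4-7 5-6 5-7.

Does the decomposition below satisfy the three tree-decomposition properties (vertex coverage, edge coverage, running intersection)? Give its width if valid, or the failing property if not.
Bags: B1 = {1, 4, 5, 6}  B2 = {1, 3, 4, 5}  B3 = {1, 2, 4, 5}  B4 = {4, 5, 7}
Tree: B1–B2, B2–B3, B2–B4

A tree decomposition must satisfy three properties: every vertex lies in some bag; for every edge, both endpoints lie together in some bag; and for every vertex, the bags containing it form a connected subtree. Here edge (1,7) lies in no bag, so the decomposition is invalid.

No — edge (1,7) lies in no bag.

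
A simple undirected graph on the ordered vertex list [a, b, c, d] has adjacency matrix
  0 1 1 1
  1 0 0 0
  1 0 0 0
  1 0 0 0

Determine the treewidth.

A width-1 tree decomposition is:
Bags: B1 = {a, b}  B2 = {a, d}  B3 = {a, c}
Tree: B1–B2, B2–B3
Each bag holds 2 vertices, so the decomposition has width 1, which upper-bounds the treewidth. Any graph with an edge has treewidth ≥ 1, and G has the edge a–b. Therefore the treewidth is 1.

1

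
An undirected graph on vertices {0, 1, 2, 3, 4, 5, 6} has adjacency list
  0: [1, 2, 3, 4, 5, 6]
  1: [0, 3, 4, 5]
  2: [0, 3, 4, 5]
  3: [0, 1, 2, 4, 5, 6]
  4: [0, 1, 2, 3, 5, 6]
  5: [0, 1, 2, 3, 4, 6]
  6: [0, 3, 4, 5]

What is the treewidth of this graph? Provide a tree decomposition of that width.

Every bag has size at most 5, so the width is 5 − 1 = 4 and tw(G) ≤ 4. On the other hand G contains the 5-clique {0, 1, 3, 4, 5}. A clique must lie in a single bag of any decomposition, so no decomposition can have width below 4. Hence tw(G) = 4 exactly.

Treewidth 4.
One optimal decomposition is:
Bags: B1 = {0, 2, 3, 4, 5}  B2 = {0, 3, 4, 5, 6}  B3 = {0, 1, 3, 4, 5}
Tree: B1–B2, B2–B3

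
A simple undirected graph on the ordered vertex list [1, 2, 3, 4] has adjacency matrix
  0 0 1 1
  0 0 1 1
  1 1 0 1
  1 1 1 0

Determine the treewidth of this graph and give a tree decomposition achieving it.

Every bag has size at most 3, so the width is 3 − 1 = 2 and tw(G) ≤ 2. For the lower bound, the 3 vertices {1, 3, 4} are pairwise adjacent, and any tree decomposition puts a clique entirely inside one bag — forcing width ≥ 2. Hence tw(G) = 2 exactly.

Treewidth 2.
One such decomposition:
Bags: B1 = {1, 3, 4}  B2 = {2, 3, 4}
Tree: B1–B2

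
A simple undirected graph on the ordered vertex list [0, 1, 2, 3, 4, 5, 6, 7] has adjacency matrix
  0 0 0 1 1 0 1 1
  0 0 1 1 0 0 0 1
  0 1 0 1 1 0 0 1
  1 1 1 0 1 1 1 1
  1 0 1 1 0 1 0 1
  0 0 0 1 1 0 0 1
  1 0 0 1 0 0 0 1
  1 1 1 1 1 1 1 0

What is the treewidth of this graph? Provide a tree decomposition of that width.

Every bag has size at most 4, so the width is 4 − 1 = 3 and tw(G) ≤ 3. Conversely, {1, 2, 3, 7} is a clique of size 4, and the vertices of any clique must share a bag in every tree decomposition; so some bag has ≥ 4 vertices and tw(G) ≥ 3. Hence tw(G) = 3 exactly.

Treewidth 3.
One such decomposition:
Bags: B1 = {0, 3, 4, 7}  B2 = {2, 3, 4, 7}  B3 = {1, 2, 3, 7}  B4 = {0, 3, 6, 7}  B5 = {3, 4, 5, 7}
Tree: B1–B2, B2–B3, B1–B4, B2–B5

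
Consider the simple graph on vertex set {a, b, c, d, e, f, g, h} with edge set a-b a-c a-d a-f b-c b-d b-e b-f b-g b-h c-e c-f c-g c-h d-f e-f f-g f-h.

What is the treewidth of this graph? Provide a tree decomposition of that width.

The largest bag has 4 vertices, giving width 3; this decomposition certifies tw(G) ≤ 3. On the other hand G contains the 4-clique {a, b, d, f}. A clique must lie in a single bag of any decomposition, so no decomposition can have width below 3. Therefore the treewidth is 3.

Treewidth 3.
Bags: B1 = {a, b, c, f}  B2 = {b, c, f, h}  B3 = {b, c, e, f}  B4 = {b, c, f, g}  B5 = {a, b, d, f}
Tree: B1–B2, B2–B3, B2–B4, B1–B5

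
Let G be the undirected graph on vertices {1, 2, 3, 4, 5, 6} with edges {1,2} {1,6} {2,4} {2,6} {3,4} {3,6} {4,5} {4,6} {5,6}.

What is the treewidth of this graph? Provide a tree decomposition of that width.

Treewidth 2.
One such decomposition:
Bags: B1 = {3, 4, 6}  B2 = {2, 4, 6}  B3 = {1, 2, 6}  B4 = {4, 5, 6}
Tree: B1–B2, B2–B3, B2–B4

Every bag has size at most 3, so the width is 3 − 1 = 2 and tw(G) ≤ 2. On the other hand G contains the 3-clique {1, 2, 6}. A clique must lie in a single bag of any decomposition, so no decomposition can have width below 2. Hence tw(G) = 2 exactly.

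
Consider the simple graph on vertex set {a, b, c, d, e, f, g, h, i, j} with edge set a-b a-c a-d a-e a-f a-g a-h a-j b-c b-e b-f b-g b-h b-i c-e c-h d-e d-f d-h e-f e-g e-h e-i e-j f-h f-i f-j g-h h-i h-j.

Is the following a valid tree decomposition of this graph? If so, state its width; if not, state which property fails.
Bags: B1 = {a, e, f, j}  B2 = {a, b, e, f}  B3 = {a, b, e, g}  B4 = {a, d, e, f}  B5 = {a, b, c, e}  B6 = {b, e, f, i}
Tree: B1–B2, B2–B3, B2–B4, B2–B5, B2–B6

No — vertex h appears in no bag.

A tree decomposition must satisfy three properties: every vertex lies in some bag; for every edge, both endpoints lie together in some bag; and for every vertex, the bags containing it form a connected subtree. Here vertex h appears in no bag, so the decomposition is invalid.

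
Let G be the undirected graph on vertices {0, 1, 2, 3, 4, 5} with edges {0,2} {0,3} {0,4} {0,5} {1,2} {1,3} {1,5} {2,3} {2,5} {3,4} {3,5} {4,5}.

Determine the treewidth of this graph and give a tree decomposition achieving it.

Each bag holds 4 vertices, so the decomposition has width 3, which upper-bounds the treewidth. Conversely, {0, 2, 3, 5} is a clique of size 4, and the vertices of any clique must share a bag in every tree decomposition; so some bag has ≥ 4 vertices and tw(G) ≥ 3. Combining the bounds, tw(G) = 3.

Treewidth 3.
One such decomposition:
Bags: B1 = {0, 2, 3, 5}  B2 = {1, 2, 3, 5}  B3 = {0, 3, 4, 5}
Tree: B1–B2, B1–B3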